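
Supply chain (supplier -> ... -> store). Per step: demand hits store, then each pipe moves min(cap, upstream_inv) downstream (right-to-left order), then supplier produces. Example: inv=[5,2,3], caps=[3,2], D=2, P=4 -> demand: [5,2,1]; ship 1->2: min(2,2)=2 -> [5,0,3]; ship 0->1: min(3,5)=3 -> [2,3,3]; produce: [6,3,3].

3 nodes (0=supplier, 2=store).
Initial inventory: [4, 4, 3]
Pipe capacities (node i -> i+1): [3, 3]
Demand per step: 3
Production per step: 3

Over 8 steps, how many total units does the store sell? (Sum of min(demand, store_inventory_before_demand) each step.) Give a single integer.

Answer: 24

Derivation:
Step 1: sold=3 (running total=3) -> [4 4 3]
Step 2: sold=3 (running total=6) -> [4 4 3]
Step 3: sold=3 (running total=9) -> [4 4 3]
Step 4: sold=3 (running total=12) -> [4 4 3]
Step 5: sold=3 (running total=15) -> [4 4 3]
Step 6: sold=3 (running total=18) -> [4 4 3]
Step 7: sold=3 (running total=21) -> [4 4 3]
Step 8: sold=3 (running total=24) -> [4 4 3]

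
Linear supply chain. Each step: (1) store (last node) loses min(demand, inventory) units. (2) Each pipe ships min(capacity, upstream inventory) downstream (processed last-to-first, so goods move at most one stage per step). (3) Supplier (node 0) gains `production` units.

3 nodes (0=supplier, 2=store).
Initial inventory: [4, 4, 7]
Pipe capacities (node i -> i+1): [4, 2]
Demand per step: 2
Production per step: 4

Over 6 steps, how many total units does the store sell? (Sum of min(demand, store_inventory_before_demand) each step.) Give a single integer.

Step 1: sold=2 (running total=2) -> [4 6 7]
Step 2: sold=2 (running total=4) -> [4 8 7]
Step 3: sold=2 (running total=6) -> [4 10 7]
Step 4: sold=2 (running total=8) -> [4 12 7]
Step 5: sold=2 (running total=10) -> [4 14 7]
Step 6: sold=2 (running total=12) -> [4 16 7]

Answer: 12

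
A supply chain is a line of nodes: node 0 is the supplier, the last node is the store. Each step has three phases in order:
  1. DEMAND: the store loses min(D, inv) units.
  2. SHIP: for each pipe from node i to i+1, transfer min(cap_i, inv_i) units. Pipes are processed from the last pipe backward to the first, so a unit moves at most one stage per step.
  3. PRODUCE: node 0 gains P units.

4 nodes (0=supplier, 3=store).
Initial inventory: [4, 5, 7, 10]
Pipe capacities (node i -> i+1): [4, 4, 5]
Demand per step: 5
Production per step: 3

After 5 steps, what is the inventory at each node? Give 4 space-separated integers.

Step 1: demand=5,sold=5 ship[2->3]=5 ship[1->2]=4 ship[0->1]=4 prod=3 -> inv=[3 5 6 10]
Step 2: demand=5,sold=5 ship[2->3]=5 ship[1->2]=4 ship[0->1]=3 prod=3 -> inv=[3 4 5 10]
Step 3: demand=5,sold=5 ship[2->3]=5 ship[1->2]=4 ship[0->1]=3 prod=3 -> inv=[3 3 4 10]
Step 4: demand=5,sold=5 ship[2->3]=4 ship[1->2]=3 ship[0->1]=3 prod=3 -> inv=[3 3 3 9]
Step 5: demand=5,sold=5 ship[2->3]=3 ship[1->2]=3 ship[0->1]=3 prod=3 -> inv=[3 3 3 7]

3 3 3 7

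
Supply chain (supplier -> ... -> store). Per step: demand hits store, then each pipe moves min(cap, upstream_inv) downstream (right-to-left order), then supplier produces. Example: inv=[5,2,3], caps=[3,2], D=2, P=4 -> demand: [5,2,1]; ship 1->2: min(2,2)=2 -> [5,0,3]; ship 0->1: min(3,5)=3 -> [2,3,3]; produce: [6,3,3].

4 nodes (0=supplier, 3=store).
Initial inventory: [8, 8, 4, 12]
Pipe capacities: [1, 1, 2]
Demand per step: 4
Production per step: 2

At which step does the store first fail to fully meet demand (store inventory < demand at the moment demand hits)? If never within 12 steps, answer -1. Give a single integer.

Step 1: demand=4,sold=4 ship[2->3]=2 ship[1->2]=1 ship[0->1]=1 prod=2 -> [9 8 3 10]
Step 2: demand=4,sold=4 ship[2->3]=2 ship[1->2]=1 ship[0->1]=1 prod=2 -> [10 8 2 8]
Step 3: demand=4,sold=4 ship[2->3]=2 ship[1->2]=1 ship[0->1]=1 prod=2 -> [11 8 1 6]
Step 4: demand=4,sold=4 ship[2->3]=1 ship[1->2]=1 ship[0->1]=1 prod=2 -> [12 8 1 3]
Step 5: demand=4,sold=3 ship[2->3]=1 ship[1->2]=1 ship[0->1]=1 prod=2 -> [13 8 1 1]
Step 6: demand=4,sold=1 ship[2->3]=1 ship[1->2]=1 ship[0->1]=1 prod=2 -> [14 8 1 1]
Step 7: demand=4,sold=1 ship[2->3]=1 ship[1->2]=1 ship[0->1]=1 prod=2 -> [15 8 1 1]
Step 8: demand=4,sold=1 ship[2->3]=1 ship[1->2]=1 ship[0->1]=1 prod=2 -> [16 8 1 1]
Step 9: demand=4,sold=1 ship[2->3]=1 ship[1->2]=1 ship[0->1]=1 prod=2 -> [17 8 1 1]
Step 10: demand=4,sold=1 ship[2->3]=1 ship[1->2]=1 ship[0->1]=1 prod=2 -> [18 8 1 1]
Step 11: demand=4,sold=1 ship[2->3]=1 ship[1->2]=1 ship[0->1]=1 prod=2 -> [19 8 1 1]
Step 12: demand=4,sold=1 ship[2->3]=1 ship[1->2]=1 ship[0->1]=1 prod=2 -> [20 8 1 1]
First stockout at step 5

5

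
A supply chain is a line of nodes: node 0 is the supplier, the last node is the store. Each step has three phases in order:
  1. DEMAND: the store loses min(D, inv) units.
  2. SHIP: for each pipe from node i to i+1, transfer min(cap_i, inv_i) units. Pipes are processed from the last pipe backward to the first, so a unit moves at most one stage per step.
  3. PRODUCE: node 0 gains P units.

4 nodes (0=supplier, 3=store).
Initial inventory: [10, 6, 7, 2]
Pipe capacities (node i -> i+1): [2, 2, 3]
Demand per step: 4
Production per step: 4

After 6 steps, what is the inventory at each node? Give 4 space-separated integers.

Step 1: demand=4,sold=2 ship[2->3]=3 ship[1->2]=2 ship[0->1]=2 prod=4 -> inv=[12 6 6 3]
Step 2: demand=4,sold=3 ship[2->3]=3 ship[1->2]=2 ship[0->1]=2 prod=4 -> inv=[14 6 5 3]
Step 3: demand=4,sold=3 ship[2->3]=3 ship[1->2]=2 ship[0->1]=2 prod=4 -> inv=[16 6 4 3]
Step 4: demand=4,sold=3 ship[2->3]=3 ship[1->2]=2 ship[0->1]=2 prod=4 -> inv=[18 6 3 3]
Step 5: demand=4,sold=3 ship[2->3]=3 ship[1->2]=2 ship[0->1]=2 prod=4 -> inv=[20 6 2 3]
Step 6: demand=4,sold=3 ship[2->3]=2 ship[1->2]=2 ship[0->1]=2 prod=4 -> inv=[22 6 2 2]

22 6 2 2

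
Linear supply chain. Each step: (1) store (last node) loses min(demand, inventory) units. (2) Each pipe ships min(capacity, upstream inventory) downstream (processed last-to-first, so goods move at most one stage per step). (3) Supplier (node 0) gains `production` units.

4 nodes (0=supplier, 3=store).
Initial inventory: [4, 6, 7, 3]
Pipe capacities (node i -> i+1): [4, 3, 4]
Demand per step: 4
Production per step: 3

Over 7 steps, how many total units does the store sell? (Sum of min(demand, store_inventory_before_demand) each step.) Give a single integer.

Answer: 25

Derivation:
Step 1: sold=3 (running total=3) -> [3 7 6 4]
Step 2: sold=4 (running total=7) -> [3 7 5 4]
Step 3: sold=4 (running total=11) -> [3 7 4 4]
Step 4: sold=4 (running total=15) -> [3 7 3 4]
Step 5: sold=4 (running total=19) -> [3 7 3 3]
Step 6: sold=3 (running total=22) -> [3 7 3 3]
Step 7: sold=3 (running total=25) -> [3 7 3 3]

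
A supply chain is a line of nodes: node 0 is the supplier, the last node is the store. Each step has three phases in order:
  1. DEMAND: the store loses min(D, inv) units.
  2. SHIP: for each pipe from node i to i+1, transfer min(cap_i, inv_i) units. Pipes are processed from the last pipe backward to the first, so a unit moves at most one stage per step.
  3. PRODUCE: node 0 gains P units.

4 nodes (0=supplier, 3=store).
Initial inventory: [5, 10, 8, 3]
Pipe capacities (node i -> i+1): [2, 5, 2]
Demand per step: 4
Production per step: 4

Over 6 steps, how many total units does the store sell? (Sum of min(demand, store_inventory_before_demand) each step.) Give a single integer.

Answer: 13

Derivation:
Step 1: sold=3 (running total=3) -> [7 7 11 2]
Step 2: sold=2 (running total=5) -> [9 4 14 2]
Step 3: sold=2 (running total=7) -> [11 2 16 2]
Step 4: sold=2 (running total=9) -> [13 2 16 2]
Step 5: sold=2 (running total=11) -> [15 2 16 2]
Step 6: sold=2 (running total=13) -> [17 2 16 2]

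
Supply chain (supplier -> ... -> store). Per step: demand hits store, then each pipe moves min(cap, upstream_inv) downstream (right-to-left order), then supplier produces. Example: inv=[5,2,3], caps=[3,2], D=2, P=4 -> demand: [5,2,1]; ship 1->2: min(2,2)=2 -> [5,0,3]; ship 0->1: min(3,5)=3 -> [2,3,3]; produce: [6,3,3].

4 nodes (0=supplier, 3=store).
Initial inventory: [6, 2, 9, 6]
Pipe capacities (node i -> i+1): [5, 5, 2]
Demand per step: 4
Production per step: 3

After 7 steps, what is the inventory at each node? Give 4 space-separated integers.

Step 1: demand=4,sold=4 ship[2->3]=2 ship[1->2]=2 ship[0->1]=5 prod=3 -> inv=[4 5 9 4]
Step 2: demand=4,sold=4 ship[2->3]=2 ship[1->2]=5 ship[0->1]=4 prod=3 -> inv=[3 4 12 2]
Step 3: demand=4,sold=2 ship[2->3]=2 ship[1->2]=4 ship[0->1]=3 prod=3 -> inv=[3 3 14 2]
Step 4: demand=4,sold=2 ship[2->3]=2 ship[1->2]=3 ship[0->1]=3 prod=3 -> inv=[3 3 15 2]
Step 5: demand=4,sold=2 ship[2->3]=2 ship[1->2]=3 ship[0->1]=3 prod=3 -> inv=[3 3 16 2]
Step 6: demand=4,sold=2 ship[2->3]=2 ship[1->2]=3 ship[0->1]=3 prod=3 -> inv=[3 3 17 2]
Step 7: demand=4,sold=2 ship[2->3]=2 ship[1->2]=3 ship[0->1]=3 prod=3 -> inv=[3 3 18 2]

3 3 18 2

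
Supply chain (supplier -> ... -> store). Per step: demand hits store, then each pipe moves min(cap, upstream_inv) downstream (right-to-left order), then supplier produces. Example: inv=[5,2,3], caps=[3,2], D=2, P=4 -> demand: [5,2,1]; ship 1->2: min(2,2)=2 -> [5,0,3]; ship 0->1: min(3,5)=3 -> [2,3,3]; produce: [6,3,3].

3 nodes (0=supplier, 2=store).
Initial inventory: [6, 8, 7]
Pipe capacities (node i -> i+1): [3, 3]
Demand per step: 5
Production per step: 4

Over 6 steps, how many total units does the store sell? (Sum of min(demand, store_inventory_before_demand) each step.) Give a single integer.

Step 1: sold=5 (running total=5) -> [7 8 5]
Step 2: sold=5 (running total=10) -> [8 8 3]
Step 3: sold=3 (running total=13) -> [9 8 3]
Step 4: sold=3 (running total=16) -> [10 8 3]
Step 5: sold=3 (running total=19) -> [11 8 3]
Step 6: sold=3 (running total=22) -> [12 8 3]

Answer: 22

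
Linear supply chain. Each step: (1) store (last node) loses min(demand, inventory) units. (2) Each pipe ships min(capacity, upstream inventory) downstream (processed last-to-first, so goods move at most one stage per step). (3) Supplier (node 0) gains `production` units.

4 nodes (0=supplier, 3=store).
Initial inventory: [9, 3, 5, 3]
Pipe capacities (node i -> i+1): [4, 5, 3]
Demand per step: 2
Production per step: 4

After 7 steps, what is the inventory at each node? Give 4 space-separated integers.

Step 1: demand=2,sold=2 ship[2->3]=3 ship[1->2]=3 ship[0->1]=4 prod=4 -> inv=[9 4 5 4]
Step 2: demand=2,sold=2 ship[2->3]=3 ship[1->2]=4 ship[0->1]=4 prod=4 -> inv=[9 4 6 5]
Step 3: demand=2,sold=2 ship[2->3]=3 ship[1->2]=4 ship[0->1]=4 prod=4 -> inv=[9 4 7 6]
Step 4: demand=2,sold=2 ship[2->3]=3 ship[1->2]=4 ship[0->1]=4 prod=4 -> inv=[9 4 8 7]
Step 5: demand=2,sold=2 ship[2->3]=3 ship[1->2]=4 ship[0->1]=4 prod=4 -> inv=[9 4 9 8]
Step 6: demand=2,sold=2 ship[2->3]=3 ship[1->2]=4 ship[0->1]=4 prod=4 -> inv=[9 4 10 9]
Step 7: demand=2,sold=2 ship[2->3]=3 ship[1->2]=4 ship[0->1]=4 prod=4 -> inv=[9 4 11 10]

9 4 11 10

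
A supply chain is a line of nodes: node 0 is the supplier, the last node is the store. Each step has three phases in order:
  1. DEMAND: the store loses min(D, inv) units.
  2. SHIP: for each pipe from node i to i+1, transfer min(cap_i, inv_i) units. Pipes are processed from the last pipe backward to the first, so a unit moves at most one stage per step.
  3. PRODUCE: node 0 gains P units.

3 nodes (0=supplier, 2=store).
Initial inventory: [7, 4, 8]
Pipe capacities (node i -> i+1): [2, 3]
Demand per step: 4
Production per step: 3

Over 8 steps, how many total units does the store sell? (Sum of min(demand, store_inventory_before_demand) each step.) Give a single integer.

Step 1: sold=4 (running total=4) -> [8 3 7]
Step 2: sold=4 (running total=8) -> [9 2 6]
Step 3: sold=4 (running total=12) -> [10 2 4]
Step 4: sold=4 (running total=16) -> [11 2 2]
Step 5: sold=2 (running total=18) -> [12 2 2]
Step 6: sold=2 (running total=20) -> [13 2 2]
Step 7: sold=2 (running total=22) -> [14 2 2]
Step 8: sold=2 (running total=24) -> [15 2 2]

Answer: 24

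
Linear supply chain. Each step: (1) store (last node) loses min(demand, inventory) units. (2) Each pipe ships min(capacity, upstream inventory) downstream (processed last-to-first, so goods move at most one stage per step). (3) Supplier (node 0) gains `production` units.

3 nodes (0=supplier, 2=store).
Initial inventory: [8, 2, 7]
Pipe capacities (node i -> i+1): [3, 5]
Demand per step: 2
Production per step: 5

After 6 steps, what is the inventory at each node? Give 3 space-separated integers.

Step 1: demand=2,sold=2 ship[1->2]=2 ship[0->1]=3 prod=5 -> inv=[10 3 7]
Step 2: demand=2,sold=2 ship[1->2]=3 ship[0->1]=3 prod=5 -> inv=[12 3 8]
Step 3: demand=2,sold=2 ship[1->2]=3 ship[0->1]=3 prod=5 -> inv=[14 3 9]
Step 4: demand=2,sold=2 ship[1->2]=3 ship[0->1]=3 prod=5 -> inv=[16 3 10]
Step 5: demand=2,sold=2 ship[1->2]=3 ship[0->1]=3 prod=5 -> inv=[18 3 11]
Step 6: demand=2,sold=2 ship[1->2]=3 ship[0->1]=3 prod=5 -> inv=[20 3 12]

20 3 12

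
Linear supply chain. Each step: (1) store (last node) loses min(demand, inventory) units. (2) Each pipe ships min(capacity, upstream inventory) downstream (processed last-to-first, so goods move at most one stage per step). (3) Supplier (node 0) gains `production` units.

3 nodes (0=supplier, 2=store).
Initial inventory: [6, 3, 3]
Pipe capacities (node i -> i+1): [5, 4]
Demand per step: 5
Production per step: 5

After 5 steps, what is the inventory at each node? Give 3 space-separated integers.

Step 1: demand=5,sold=3 ship[1->2]=3 ship[0->1]=5 prod=5 -> inv=[6 5 3]
Step 2: demand=5,sold=3 ship[1->2]=4 ship[0->1]=5 prod=5 -> inv=[6 6 4]
Step 3: demand=5,sold=4 ship[1->2]=4 ship[0->1]=5 prod=5 -> inv=[6 7 4]
Step 4: demand=5,sold=4 ship[1->2]=4 ship[0->1]=5 prod=5 -> inv=[6 8 4]
Step 5: demand=5,sold=4 ship[1->2]=4 ship[0->1]=5 prod=5 -> inv=[6 9 4]

6 9 4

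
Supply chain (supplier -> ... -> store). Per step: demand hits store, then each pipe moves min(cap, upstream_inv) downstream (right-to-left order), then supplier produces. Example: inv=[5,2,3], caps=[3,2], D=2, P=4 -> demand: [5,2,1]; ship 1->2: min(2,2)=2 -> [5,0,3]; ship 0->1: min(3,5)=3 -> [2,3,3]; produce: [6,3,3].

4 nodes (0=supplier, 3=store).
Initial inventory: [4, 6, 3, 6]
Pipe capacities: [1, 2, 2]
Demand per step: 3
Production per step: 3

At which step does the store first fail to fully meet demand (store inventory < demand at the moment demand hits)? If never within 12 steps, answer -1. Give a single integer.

Step 1: demand=3,sold=3 ship[2->3]=2 ship[1->2]=2 ship[0->1]=1 prod=3 -> [6 5 3 5]
Step 2: demand=3,sold=3 ship[2->3]=2 ship[1->2]=2 ship[0->1]=1 prod=3 -> [8 4 3 4]
Step 3: demand=3,sold=3 ship[2->3]=2 ship[1->2]=2 ship[0->1]=1 prod=3 -> [10 3 3 3]
Step 4: demand=3,sold=3 ship[2->3]=2 ship[1->2]=2 ship[0->1]=1 prod=3 -> [12 2 3 2]
Step 5: demand=3,sold=2 ship[2->3]=2 ship[1->2]=2 ship[0->1]=1 prod=3 -> [14 1 3 2]
Step 6: demand=3,sold=2 ship[2->3]=2 ship[1->2]=1 ship[0->1]=1 prod=3 -> [16 1 2 2]
Step 7: demand=3,sold=2 ship[2->3]=2 ship[1->2]=1 ship[0->1]=1 prod=3 -> [18 1 1 2]
Step 8: demand=3,sold=2 ship[2->3]=1 ship[1->2]=1 ship[0->1]=1 prod=3 -> [20 1 1 1]
Step 9: demand=3,sold=1 ship[2->3]=1 ship[1->2]=1 ship[0->1]=1 prod=3 -> [22 1 1 1]
Step 10: demand=3,sold=1 ship[2->3]=1 ship[1->2]=1 ship[0->1]=1 prod=3 -> [24 1 1 1]
Step 11: demand=3,sold=1 ship[2->3]=1 ship[1->2]=1 ship[0->1]=1 prod=3 -> [26 1 1 1]
Step 12: demand=3,sold=1 ship[2->3]=1 ship[1->2]=1 ship[0->1]=1 prod=3 -> [28 1 1 1]
First stockout at step 5

5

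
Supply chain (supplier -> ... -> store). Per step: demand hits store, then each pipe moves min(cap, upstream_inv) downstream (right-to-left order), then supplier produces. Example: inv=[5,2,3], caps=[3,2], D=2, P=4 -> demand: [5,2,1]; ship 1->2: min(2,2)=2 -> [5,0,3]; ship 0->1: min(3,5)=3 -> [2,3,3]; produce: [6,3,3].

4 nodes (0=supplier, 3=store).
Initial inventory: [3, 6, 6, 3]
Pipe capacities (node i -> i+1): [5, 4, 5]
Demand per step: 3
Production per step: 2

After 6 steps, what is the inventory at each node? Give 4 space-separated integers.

Step 1: demand=3,sold=3 ship[2->3]=5 ship[1->2]=4 ship[0->1]=3 prod=2 -> inv=[2 5 5 5]
Step 2: demand=3,sold=3 ship[2->3]=5 ship[1->2]=4 ship[0->1]=2 prod=2 -> inv=[2 3 4 7]
Step 3: demand=3,sold=3 ship[2->3]=4 ship[1->2]=3 ship[0->1]=2 prod=2 -> inv=[2 2 3 8]
Step 4: demand=3,sold=3 ship[2->3]=3 ship[1->2]=2 ship[0->1]=2 prod=2 -> inv=[2 2 2 8]
Step 5: demand=3,sold=3 ship[2->3]=2 ship[1->2]=2 ship[0->1]=2 prod=2 -> inv=[2 2 2 7]
Step 6: demand=3,sold=3 ship[2->3]=2 ship[1->2]=2 ship[0->1]=2 prod=2 -> inv=[2 2 2 6]

2 2 2 6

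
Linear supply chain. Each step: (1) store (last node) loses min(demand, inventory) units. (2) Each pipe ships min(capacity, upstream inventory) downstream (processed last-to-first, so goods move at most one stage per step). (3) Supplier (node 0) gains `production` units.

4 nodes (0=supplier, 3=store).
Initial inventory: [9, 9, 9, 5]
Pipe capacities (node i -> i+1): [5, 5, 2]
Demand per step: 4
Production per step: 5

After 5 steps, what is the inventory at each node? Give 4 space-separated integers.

Step 1: demand=4,sold=4 ship[2->3]=2 ship[1->2]=5 ship[0->1]=5 prod=5 -> inv=[9 9 12 3]
Step 2: demand=4,sold=3 ship[2->3]=2 ship[1->2]=5 ship[0->1]=5 prod=5 -> inv=[9 9 15 2]
Step 3: demand=4,sold=2 ship[2->3]=2 ship[1->2]=5 ship[0->1]=5 prod=5 -> inv=[9 9 18 2]
Step 4: demand=4,sold=2 ship[2->3]=2 ship[1->2]=5 ship[0->1]=5 prod=5 -> inv=[9 9 21 2]
Step 5: demand=4,sold=2 ship[2->3]=2 ship[1->2]=5 ship[0->1]=5 prod=5 -> inv=[9 9 24 2]

9 9 24 2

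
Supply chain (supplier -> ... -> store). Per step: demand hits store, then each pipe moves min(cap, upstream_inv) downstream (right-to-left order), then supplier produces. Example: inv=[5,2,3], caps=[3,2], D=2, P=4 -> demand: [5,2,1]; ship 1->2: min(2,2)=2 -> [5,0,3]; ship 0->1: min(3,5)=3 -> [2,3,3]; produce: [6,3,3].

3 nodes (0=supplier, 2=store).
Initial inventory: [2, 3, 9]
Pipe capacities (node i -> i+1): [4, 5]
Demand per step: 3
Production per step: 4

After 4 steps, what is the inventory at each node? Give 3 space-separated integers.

Step 1: demand=3,sold=3 ship[1->2]=3 ship[0->1]=2 prod=4 -> inv=[4 2 9]
Step 2: demand=3,sold=3 ship[1->2]=2 ship[0->1]=4 prod=4 -> inv=[4 4 8]
Step 3: demand=3,sold=3 ship[1->2]=4 ship[0->1]=4 prod=4 -> inv=[4 4 9]
Step 4: demand=3,sold=3 ship[1->2]=4 ship[0->1]=4 prod=4 -> inv=[4 4 10]

4 4 10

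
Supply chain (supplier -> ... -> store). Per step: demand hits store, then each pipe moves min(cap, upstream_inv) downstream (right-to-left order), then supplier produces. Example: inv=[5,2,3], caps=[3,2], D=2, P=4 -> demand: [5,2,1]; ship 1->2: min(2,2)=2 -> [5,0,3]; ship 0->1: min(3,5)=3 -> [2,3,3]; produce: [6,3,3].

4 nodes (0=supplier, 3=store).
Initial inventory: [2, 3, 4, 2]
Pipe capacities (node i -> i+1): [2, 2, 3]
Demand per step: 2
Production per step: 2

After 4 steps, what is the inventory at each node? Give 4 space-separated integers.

Step 1: demand=2,sold=2 ship[2->3]=3 ship[1->2]=2 ship[0->1]=2 prod=2 -> inv=[2 3 3 3]
Step 2: demand=2,sold=2 ship[2->3]=3 ship[1->2]=2 ship[0->1]=2 prod=2 -> inv=[2 3 2 4]
Step 3: demand=2,sold=2 ship[2->3]=2 ship[1->2]=2 ship[0->1]=2 prod=2 -> inv=[2 3 2 4]
Step 4: demand=2,sold=2 ship[2->3]=2 ship[1->2]=2 ship[0->1]=2 prod=2 -> inv=[2 3 2 4]

2 3 2 4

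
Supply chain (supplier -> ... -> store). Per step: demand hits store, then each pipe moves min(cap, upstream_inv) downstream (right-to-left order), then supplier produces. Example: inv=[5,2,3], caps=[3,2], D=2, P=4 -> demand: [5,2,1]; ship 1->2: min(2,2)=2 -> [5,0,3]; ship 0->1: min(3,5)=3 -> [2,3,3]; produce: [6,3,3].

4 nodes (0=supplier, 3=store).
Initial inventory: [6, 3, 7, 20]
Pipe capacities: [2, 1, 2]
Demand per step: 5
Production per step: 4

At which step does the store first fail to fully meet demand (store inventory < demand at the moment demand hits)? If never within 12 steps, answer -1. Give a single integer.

Step 1: demand=5,sold=5 ship[2->3]=2 ship[1->2]=1 ship[0->1]=2 prod=4 -> [8 4 6 17]
Step 2: demand=5,sold=5 ship[2->3]=2 ship[1->2]=1 ship[0->1]=2 prod=4 -> [10 5 5 14]
Step 3: demand=5,sold=5 ship[2->3]=2 ship[1->2]=1 ship[0->1]=2 prod=4 -> [12 6 4 11]
Step 4: demand=5,sold=5 ship[2->3]=2 ship[1->2]=1 ship[0->1]=2 prod=4 -> [14 7 3 8]
Step 5: demand=5,sold=5 ship[2->3]=2 ship[1->2]=1 ship[0->1]=2 prod=4 -> [16 8 2 5]
Step 6: demand=5,sold=5 ship[2->3]=2 ship[1->2]=1 ship[0->1]=2 prod=4 -> [18 9 1 2]
Step 7: demand=5,sold=2 ship[2->3]=1 ship[1->2]=1 ship[0->1]=2 prod=4 -> [20 10 1 1]
Step 8: demand=5,sold=1 ship[2->3]=1 ship[1->2]=1 ship[0->1]=2 prod=4 -> [22 11 1 1]
Step 9: demand=5,sold=1 ship[2->3]=1 ship[1->2]=1 ship[0->1]=2 prod=4 -> [24 12 1 1]
Step 10: demand=5,sold=1 ship[2->3]=1 ship[1->2]=1 ship[0->1]=2 prod=4 -> [26 13 1 1]
Step 11: demand=5,sold=1 ship[2->3]=1 ship[1->2]=1 ship[0->1]=2 prod=4 -> [28 14 1 1]
Step 12: demand=5,sold=1 ship[2->3]=1 ship[1->2]=1 ship[0->1]=2 prod=4 -> [30 15 1 1]
First stockout at step 7

7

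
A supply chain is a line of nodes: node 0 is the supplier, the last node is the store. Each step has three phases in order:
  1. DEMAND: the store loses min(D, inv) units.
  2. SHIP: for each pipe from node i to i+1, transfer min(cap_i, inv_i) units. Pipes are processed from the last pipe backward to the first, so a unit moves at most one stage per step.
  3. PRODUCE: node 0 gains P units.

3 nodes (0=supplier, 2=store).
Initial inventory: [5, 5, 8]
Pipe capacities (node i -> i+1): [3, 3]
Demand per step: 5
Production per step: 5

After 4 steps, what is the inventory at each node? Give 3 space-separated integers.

Step 1: demand=5,sold=5 ship[1->2]=3 ship[0->1]=3 prod=5 -> inv=[7 5 6]
Step 2: demand=5,sold=5 ship[1->2]=3 ship[0->1]=3 prod=5 -> inv=[9 5 4]
Step 3: demand=5,sold=4 ship[1->2]=3 ship[0->1]=3 prod=5 -> inv=[11 5 3]
Step 4: demand=5,sold=3 ship[1->2]=3 ship[0->1]=3 prod=5 -> inv=[13 5 3]

13 5 3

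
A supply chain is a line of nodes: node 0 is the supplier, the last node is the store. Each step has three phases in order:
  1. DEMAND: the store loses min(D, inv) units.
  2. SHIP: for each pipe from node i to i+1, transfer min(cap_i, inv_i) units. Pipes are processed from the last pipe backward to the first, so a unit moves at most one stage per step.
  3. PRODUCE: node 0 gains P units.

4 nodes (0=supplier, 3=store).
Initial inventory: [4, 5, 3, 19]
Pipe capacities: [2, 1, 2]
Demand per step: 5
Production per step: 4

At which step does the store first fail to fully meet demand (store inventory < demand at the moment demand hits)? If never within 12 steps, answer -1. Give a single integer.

Step 1: demand=5,sold=5 ship[2->3]=2 ship[1->2]=1 ship[0->1]=2 prod=4 -> [6 6 2 16]
Step 2: demand=5,sold=5 ship[2->3]=2 ship[1->2]=1 ship[0->1]=2 prod=4 -> [8 7 1 13]
Step 3: demand=5,sold=5 ship[2->3]=1 ship[1->2]=1 ship[0->1]=2 prod=4 -> [10 8 1 9]
Step 4: demand=5,sold=5 ship[2->3]=1 ship[1->2]=1 ship[0->1]=2 prod=4 -> [12 9 1 5]
Step 5: demand=5,sold=5 ship[2->3]=1 ship[1->2]=1 ship[0->1]=2 prod=4 -> [14 10 1 1]
Step 6: demand=5,sold=1 ship[2->3]=1 ship[1->2]=1 ship[0->1]=2 prod=4 -> [16 11 1 1]
Step 7: demand=5,sold=1 ship[2->3]=1 ship[1->2]=1 ship[0->1]=2 prod=4 -> [18 12 1 1]
Step 8: demand=5,sold=1 ship[2->3]=1 ship[1->2]=1 ship[0->1]=2 prod=4 -> [20 13 1 1]
Step 9: demand=5,sold=1 ship[2->3]=1 ship[1->2]=1 ship[0->1]=2 prod=4 -> [22 14 1 1]
Step 10: demand=5,sold=1 ship[2->3]=1 ship[1->2]=1 ship[0->1]=2 prod=4 -> [24 15 1 1]
Step 11: demand=5,sold=1 ship[2->3]=1 ship[1->2]=1 ship[0->1]=2 prod=4 -> [26 16 1 1]
Step 12: demand=5,sold=1 ship[2->3]=1 ship[1->2]=1 ship[0->1]=2 prod=4 -> [28 17 1 1]
First stockout at step 6

6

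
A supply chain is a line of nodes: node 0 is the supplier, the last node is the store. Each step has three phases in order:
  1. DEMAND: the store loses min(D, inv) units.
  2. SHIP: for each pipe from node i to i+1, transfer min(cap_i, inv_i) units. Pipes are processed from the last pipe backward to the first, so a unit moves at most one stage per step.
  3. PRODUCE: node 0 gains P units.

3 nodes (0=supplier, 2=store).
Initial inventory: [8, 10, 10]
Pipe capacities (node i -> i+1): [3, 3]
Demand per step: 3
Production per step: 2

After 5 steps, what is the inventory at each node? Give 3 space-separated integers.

Step 1: demand=3,sold=3 ship[1->2]=3 ship[0->1]=3 prod=2 -> inv=[7 10 10]
Step 2: demand=3,sold=3 ship[1->2]=3 ship[0->1]=3 prod=2 -> inv=[6 10 10]
Step 3: demand=3,sold=3 ship[1->2]=3 ship[0->1]=3 prod=2 -> inv=[5 10 10]
Step 4: demand=3,sold=3 ship[1->2]=3 ship[0->1]=3 prod=2 -> inv=[4 10 10]
Step 5: demand=3,sold=3 ship[1->2]=3 ship[0->1]=3 prod=2 -> inv=[3 10 10]

3 10 10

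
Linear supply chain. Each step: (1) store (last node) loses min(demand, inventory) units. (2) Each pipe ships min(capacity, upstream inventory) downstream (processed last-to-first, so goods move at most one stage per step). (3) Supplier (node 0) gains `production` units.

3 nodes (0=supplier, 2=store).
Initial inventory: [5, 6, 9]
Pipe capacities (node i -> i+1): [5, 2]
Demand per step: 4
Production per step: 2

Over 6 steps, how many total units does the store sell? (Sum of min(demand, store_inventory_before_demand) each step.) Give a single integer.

Answer: 19

Derivation:
Step 1: sold=4 (running total=4) -> [2 9 7]
Step 2: sold=4 (running total=8) -> [2 9 5]
Step 3: sold=4 (running total=12) -> [2 9 3]
Step 4: sold=3 (running total=15) -> [2 9 2]
Step 5: sold=2 (running total=17) -> [2 9 2]
Step 6: sold=2 (running total=19) -> [2 9 2]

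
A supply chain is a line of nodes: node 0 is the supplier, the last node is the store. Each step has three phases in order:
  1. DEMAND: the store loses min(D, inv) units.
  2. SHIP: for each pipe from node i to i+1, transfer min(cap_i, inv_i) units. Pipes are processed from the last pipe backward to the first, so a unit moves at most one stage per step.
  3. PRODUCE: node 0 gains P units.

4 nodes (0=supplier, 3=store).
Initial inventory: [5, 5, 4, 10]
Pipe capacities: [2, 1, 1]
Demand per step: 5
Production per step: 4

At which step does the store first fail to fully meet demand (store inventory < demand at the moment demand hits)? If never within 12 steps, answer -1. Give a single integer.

Step 1: demand=5,sold=5 ship[2->3]=1 ship[1->2]=1 ship[0->1]=2 prod=4 -> [7 6 4 6]
Step 2: demand=5,sold=5 ship[2->3]=1 ship[1->2]=1 ship[0->1]=2 prod=4 -> [9 7 4 2]
Step 3: demand=5,sold=2 ship[2->3]=1 ship[1->2]=1 ship[0->1]=2 prod=4 -> [11 8 4 1]
Step 4: demand=5,sold=1 ship[2->3]=1 ship[1->2]=1 ship[0->1]=2 prod=4 -> [13 9 4 1]
Step 5: demand=5,sold=1 ship[2->3]=1 ship[1->2]=1 ship[0->1]=2 prod=4 -> [15 10 4 1]
Step 6: demand=5,sold=1 ship[2->3]=1 ship[1->2]=1 ship[0->1]=2 prod=4 -> [17 11 4 1]
Step 7: demand=5,sold=1 ship[2->3]=1 ship[1->2]=1 ship[0->1]=2 prod=4 -> [19 12 4 1]
Step 8: demand=5,sold=1 ship[2->3]=1 ship[1->2]=1 ship[0->1]=2 prod=4 -> [21 13 4 1]
Step 9: demand=5,sold=1 ship[2->3]=1 ship[1->2]=1 ship[0->1]=2 prod=4 -> [23 14 4 1]
Step 10: demand=5,sold=1 ship[2->3]=1 ship[1->2]=1 ship[0->1]=2 prod=4 -> [25 15 4 1]
Step 11: demand=5,sold=1 ship[2->3]=1 ship[1->2]=1 ship[0->1]=2 prod=4 -> [27 16 4 1]
Step 12: demand=5,sold=1 ship[2->3]=1 ship[1->2]=1 ship[0->1]=2 prod=4 -> [29 17 4 1]
First stockout at step 3

3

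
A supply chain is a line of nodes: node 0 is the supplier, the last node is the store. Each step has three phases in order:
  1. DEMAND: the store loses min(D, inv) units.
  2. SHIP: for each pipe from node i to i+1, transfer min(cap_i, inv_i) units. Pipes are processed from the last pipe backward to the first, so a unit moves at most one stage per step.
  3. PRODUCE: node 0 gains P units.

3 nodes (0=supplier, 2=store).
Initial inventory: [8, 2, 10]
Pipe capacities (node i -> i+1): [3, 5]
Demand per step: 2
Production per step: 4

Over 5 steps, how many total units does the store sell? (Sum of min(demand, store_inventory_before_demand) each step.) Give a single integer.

Answer: 10

Derivation:
Step 1: sold=2 (running total=2) -> [9 3 10]
Step 2: sold=2 (running total=4) -> [10 3 11]
Step 3: sold=2 (running total=6) -> [11 3 12]
Step 4: sold=2 (running total=8) -> [12 3 13]
Step 5: sold=2 (running total=10) -> [13 3 14]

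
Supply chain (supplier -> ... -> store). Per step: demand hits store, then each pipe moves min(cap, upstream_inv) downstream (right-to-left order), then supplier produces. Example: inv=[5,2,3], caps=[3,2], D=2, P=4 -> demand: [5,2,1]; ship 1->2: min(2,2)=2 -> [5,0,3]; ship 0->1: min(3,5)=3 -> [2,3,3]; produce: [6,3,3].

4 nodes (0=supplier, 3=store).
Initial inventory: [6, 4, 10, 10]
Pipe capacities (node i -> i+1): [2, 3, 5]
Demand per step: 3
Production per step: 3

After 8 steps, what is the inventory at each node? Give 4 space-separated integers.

Step 1: demand=3,sold=3 ship[2->3]=5 ship[1->2]=3 ship[0->1]=2 prod=3 -> inv=[7 3 8 12]
Step 2: demand=3,sold=3 ship[2->3]=5 ship[1->2]=3 ship[0->1]=2 prod=3 -> inv=[8 2 6 14]
Step 3: demand=3,sold=3 ship[2->3]=5 ship[1->2]=2 ship[0->1]=2 prod=3 -> inv=[9 2 3 16]
Step 4: demand=3,sold=3 ship[2->3]=3 ship[1->2]=2 ship[0->1]=2 prod=3 -> inv=[10 2 2 16]
Step 5: demand=3,sold=3 ship[2->3]=2 ship[1->2]=2 ship[0->1]=2 prod=3 -> inv=[11 2 2 15]
Step 6: demand=3,sold=3 ship[2->3]=2 ship[1->2]=2 ship[0->1]=2 prod=3 -> inv=[12 2 2 14]
Step 7: demand=3,sold=3 ship[2->3]=2 ship[1->2]=2 ship[0->1]=2 prod=3 -> inv=[13 2 2 13]
Step 8: demand=3,sold=3 ship[2->3]=2 ship[1->2]=2 ship[0->1]=2 prod=3 -> inv=[14 2 2 12]

14 2 2 12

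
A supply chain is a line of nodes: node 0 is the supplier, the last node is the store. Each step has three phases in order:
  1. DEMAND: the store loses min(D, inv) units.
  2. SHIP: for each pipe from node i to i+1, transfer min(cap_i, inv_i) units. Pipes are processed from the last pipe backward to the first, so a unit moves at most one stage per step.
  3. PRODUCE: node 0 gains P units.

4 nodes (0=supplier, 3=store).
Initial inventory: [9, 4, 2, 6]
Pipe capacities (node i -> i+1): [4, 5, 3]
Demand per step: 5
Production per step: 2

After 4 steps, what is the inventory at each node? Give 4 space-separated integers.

Step 1: demand=5,sold=5 ship[2->3]=2 ship[1->2]=4 ship[0->1]=4 prod=2 -> inv=[7 4 4 3]
Step 2: demand=5,sold=3 ship[2->3]=3 ship[1->2]=4 ship[0->1]=4 prod=2 -> inv=[5 4 5 3]
Step 3: demand=5,sold=3 ship[2->3]=3 ship[1->2]=4 ship[0->1]=4 prod=2 -> inv=[3 4 6 3]
Step 4: demand=5,sold=3 ship[2->3]=3 ship[1->2]=4 ship[0->1]=3 prod=2 -> inv=[2 3 7 3]

2 3 7 3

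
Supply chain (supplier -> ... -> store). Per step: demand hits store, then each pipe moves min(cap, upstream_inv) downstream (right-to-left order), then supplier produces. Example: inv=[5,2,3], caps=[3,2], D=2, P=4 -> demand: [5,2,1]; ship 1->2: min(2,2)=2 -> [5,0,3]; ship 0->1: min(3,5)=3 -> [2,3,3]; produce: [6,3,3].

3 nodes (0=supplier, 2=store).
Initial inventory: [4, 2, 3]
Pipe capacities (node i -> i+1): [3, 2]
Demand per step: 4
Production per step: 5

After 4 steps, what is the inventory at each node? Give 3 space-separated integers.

Step 1: demand=4,sold=3 ship[1->2]=2 ship[0->1]=3 prod=5 -> inv=[6 3 2]
Step 2: demand=4,sold=2 ship[1->2]=2 ship[0->1]=3 prod=5 -> inv=[8 4 2]
Step 3: demand=4,sold=2 ship[1->2]=2 ship[0->1]=3 prod=5 -> inv=[10 5 2]
Step 4: demand=4,sold=2 ship[1->2]=2 ship[0->1]=3 prod=5 -> inv=[12 6 2]

12 6 2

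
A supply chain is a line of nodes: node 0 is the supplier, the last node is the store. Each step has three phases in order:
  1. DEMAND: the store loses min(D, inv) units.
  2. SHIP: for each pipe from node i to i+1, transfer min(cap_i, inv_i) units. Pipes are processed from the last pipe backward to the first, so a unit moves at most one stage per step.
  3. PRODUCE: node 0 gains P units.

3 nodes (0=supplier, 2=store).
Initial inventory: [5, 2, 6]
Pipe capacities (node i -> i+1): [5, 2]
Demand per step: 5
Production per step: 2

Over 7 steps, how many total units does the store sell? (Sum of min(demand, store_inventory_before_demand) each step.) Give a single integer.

Answer: 18

Derivation:
Step 1: sold=5 (running total=5) -> [2 5 3]
Step 2: sold=3 (running total=8) -> [2 5 2]
Step 3: sold=2 (running total=10) -> [2 5 2]
Step 4: sold=2 (running total=12) -> [2 5 2]
Step 5: sold=2 (running total=14) -> [2 5 2]
Step 6: sold=2 (running total=16) -> [2 5 2]
Step 7: sold=2 (running total=18) -> [2 5 2]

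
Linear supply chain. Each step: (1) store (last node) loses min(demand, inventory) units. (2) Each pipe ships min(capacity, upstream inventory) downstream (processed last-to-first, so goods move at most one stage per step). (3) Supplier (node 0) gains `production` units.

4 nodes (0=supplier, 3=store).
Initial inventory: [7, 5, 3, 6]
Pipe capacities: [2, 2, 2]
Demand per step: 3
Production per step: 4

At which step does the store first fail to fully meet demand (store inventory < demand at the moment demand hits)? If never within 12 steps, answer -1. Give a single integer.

Step 1: demand=3,sold=3 ship[2->3]=2 ship[1->2]=2 ship[0->1]=2 prod=4 -> [9 5 3 5]
Step 2: demand=3,sold=3 ship[2->3]=2 ship[1->2]=2 ship[0->1]=2 prod=4 -> [11 5 3 4]
Step 3: demand=3,sold=3 ship[2->3]=2 ship[1->2]=2 ship[0->1]=2 prod=4 -> [13 5 3 3]
Step 4: demand=3,sold=3 ship[2->3]=2 ship[1->2]=2 ship[0->1]=2 prod=4 -> [15 5 3 2]
Step 5: demand=3,sold=2 ship[2->3]=2 ship[1->2]=2 ship[0->1]=2 prod=4 -> [17 5 3 2]
Step 6: demand=3,sold=2 ship[2->3]=2 ship[1->2]=2 ship[0->1]=2 prod=4 -> [19 5 3 2]
Step 7: demand=3,sold=2 ship[2->3]=2 ship[1->2]=2 ship[0->1]=2 prod=4 -> [21 5 3 2]
Step 8: demand=3,sold=2 ship[2->3]=2 ship[1->2]=2 ship[0->1]=2 prod=4 -> [23 5 3 2]
Step 9: demand=3,sold=2 ship[2->3]=2 ship[1->2]=2 ship[0->1]=2 prod=4 -> [25 5 3 2]
Step 10: demand=3,sold=2 ship[2->3]=2 ship[1->2]=2 ship[0->1]=2 prod=4 -> [27 5 3 2]
Step 11: demand=3,sold=2 ship[2->3]=2 ship[1->2]=2 ship[0->1]=2 prod=4 -> [29 5 3 2]
Step 12: demand=3,sold=2 ship[2->3]=2 ship[1->2]=2 ship[0->1]=2 prod=4 -> [31 5 3 2]
First stockout at step 5

5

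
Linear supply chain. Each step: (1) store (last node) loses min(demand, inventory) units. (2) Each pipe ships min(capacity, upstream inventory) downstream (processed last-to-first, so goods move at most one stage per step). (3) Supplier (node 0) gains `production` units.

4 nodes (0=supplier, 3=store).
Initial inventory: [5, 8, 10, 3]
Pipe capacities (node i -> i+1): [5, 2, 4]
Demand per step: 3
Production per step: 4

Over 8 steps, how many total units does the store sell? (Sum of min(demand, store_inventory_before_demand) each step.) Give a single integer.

Answer: 24

Derivation:
Step 1: sold=3 (running total=3) -> [4 11 8 4]
Step 2: sold=3 (running total=6) -> [4 13 6 5]
Step 3: sold=3 (running total=9) -> [4 15 4 6]
Step 4: sold=3 (running total=12) -> [4 17 2 7]
Step 5: sold=3 (running total=15) -> [4 19 2 6]
Step 6: sold=3 (running total=18) -> [4 21 2 5]
Step 7: sold=3 (running total=21) -> [4 23 2 4]
Step 8: sold=3 (running total=24) -> [4 25 2 3]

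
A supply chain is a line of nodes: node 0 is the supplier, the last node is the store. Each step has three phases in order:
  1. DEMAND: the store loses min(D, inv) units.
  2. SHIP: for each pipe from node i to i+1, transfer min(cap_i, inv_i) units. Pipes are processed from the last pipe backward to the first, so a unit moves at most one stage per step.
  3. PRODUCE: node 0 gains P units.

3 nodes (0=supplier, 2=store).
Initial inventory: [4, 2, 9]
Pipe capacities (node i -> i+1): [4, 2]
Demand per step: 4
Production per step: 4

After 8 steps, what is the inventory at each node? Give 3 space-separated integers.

Step 1: demand=4,sold=4 ship[1->2]=2 ship[0->1]=4 prod=4 -> inv=[4 4 7]
Step 2: demand=4,sold=4 ship[1->2]=2 ship[0->1]=4 prod=4 -> inv=[4 6 5]
Step 3: demand=4,sold=4 ship[1->2]=2 ship[0->1]=4 prod=4 -> inv=[4 8 3]
Step 4: demand=4,sold=3 ship[1->2]=2 ship[0->1]=4 prod=4 -> inv=[4 10 2]
Step 5: demand=4,sold=2 ship[1->2]=2 ship[0->1]=4 prod=4 -> inv=[4 12 2]
Step 6: demand=4,sold=2 ship[1->2]=2 ship[0->1]=4 prod=4 -> inv=[4 14 2]
Step 7: demand=4,sold=2 ship[1->2]=2 ship[0->1]=4 prod=4 -> inv=[4 16 2]
Step 8: demand=4,sold=2 ship[1->2]=2 ship[0->1]=4 prod=4 -> inv=[4 18 2]

4 18 2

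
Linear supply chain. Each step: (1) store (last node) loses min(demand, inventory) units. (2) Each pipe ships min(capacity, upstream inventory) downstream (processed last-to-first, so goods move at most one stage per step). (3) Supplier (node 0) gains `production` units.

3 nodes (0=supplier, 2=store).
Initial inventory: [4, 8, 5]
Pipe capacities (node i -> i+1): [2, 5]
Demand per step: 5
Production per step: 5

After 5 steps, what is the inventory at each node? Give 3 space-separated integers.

Step 1: demand=5,sold=5 ship[1->2]=5 ship[0->1]=2 prod=5 -> inv=[7 5 5]
Step 2: demand=5,sold=5 ship[1->2]=5 ship[0->1]=2 prod=5 -> inv=[10 2 5]
Step 3: demand=5,sold=5 ship[1->2]=2 ship[0->1]=2 prod=5 -> inv=[13 2 2]
Step 4: demand=5,sold=2 ship[1->2]=2 ship[0->1]=2 prod=5 -> inv=[16 2 2]
Step 5: demand=5,sold=2 ship[1->2]=2 ship[0->1]=2 prod=5 -> inv=[19 2 2]

19 2 2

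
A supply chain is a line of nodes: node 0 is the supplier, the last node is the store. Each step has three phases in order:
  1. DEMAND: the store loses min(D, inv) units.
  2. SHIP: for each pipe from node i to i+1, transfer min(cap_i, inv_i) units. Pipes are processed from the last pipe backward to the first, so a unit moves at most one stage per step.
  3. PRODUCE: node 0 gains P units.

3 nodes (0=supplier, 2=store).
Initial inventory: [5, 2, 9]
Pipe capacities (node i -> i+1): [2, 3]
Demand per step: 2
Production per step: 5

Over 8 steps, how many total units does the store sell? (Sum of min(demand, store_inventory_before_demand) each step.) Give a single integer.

Answer: 16

Derivation:
Step 1: sold=2 (running total=2) -> [8 2 9]
Step 2: sold=2 (running total=4) -> [11 2 9]
Step 3: sold=2 (running total=6) -> [14 2 9]
Step 4: sold=2 (running total=8) -> [17 2 9]
Step 5: sold=2 (running total=10) -> [20 2 9]
Step 6: sold=2 (running total=12) -> [23 2 9]
Step 7: sold=2 (running total=14) -> [26 2 9]
Step 8: sold=2 (running total=16) -> [29 2 9]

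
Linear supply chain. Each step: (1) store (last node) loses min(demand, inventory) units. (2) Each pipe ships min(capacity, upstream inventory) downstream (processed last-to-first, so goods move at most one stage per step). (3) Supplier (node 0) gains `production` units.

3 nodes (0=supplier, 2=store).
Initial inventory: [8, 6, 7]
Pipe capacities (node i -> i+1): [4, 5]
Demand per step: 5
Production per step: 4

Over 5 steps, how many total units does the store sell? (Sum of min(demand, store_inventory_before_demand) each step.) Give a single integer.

Answer: 25

Derivation:
Step 1: sold=5 (running total=5) -> [8 5 7]
Step 2: sold=5 (running total=10) -> [8 4 7]
Step 3: sold=5 (running total=15) -> [8 4 6]
Step 4: sold=5 (running total=20) -> [8 4 5]
Step 5: sold=5 (running total=25) -> [8 4 4]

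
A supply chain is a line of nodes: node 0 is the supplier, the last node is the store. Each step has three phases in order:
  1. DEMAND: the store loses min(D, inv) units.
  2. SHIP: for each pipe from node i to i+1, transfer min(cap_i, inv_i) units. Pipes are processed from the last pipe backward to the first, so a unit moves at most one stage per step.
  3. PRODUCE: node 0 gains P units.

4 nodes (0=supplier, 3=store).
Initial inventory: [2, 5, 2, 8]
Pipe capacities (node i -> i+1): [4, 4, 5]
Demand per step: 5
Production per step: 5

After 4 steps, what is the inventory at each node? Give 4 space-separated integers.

Step 1: demand=5,sold=5 ship[2->3]=2 ship[1->2]=4 ship[0->1]=2 prod=5 -> inv=[5 3 4 5]
Step 2: demand=5,sold=5 ship[2->3]=4 ship[1->2]=3 ship[0->1]=4 prod=5 -> inv=[6 4 3 4]
Step 3: demand=5,sold=4 ship[2->3]=3 ship[1->2]=4 ship[0->1]=4 prod=5 -> inv=[7 4 4 3]
Step 4: demand=5,sold=3 ship[2->3]=4 ship[1->2]=4 ship[0->1]=4 prod=5 -> inv=[8 4 4 4]

8 4 4 4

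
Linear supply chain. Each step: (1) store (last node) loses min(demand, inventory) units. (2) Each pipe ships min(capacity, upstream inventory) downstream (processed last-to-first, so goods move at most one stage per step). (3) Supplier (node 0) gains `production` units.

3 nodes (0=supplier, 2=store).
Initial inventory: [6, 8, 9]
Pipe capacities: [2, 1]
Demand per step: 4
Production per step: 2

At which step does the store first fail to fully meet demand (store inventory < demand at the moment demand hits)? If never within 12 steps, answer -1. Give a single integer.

Step 1: demand=4,sold=4 ship[1->2]=1 ship[0->1]=2 prod=2 -> [6 9 6]
Step 2: demand=4,sold=4 ship[1->2]=1 ship[0->1]=2 prod=2 -> [6 10 3]
Step 3: demand=4,sold=3 ship[1->2]=1 ship[0->1]=2 prod=2 -> [6 11 1]
Step 4: demand=4,sold=1 ship[1->2]=1 ship[0->1]=2 prod=2 -> [6 12 1]
Step 5: demand=4,sold=1 ship[1->2]=1 ship[0->1]=2 prod=2 -> [6 13 1]
Step 6: demand=4,sold=1 ship[1->2]=1 ship[0->1]=2 prod=2 -> [6 14 1]
Step 7: demand=4,sold=1 ship[1->2]=1 ship[0->1]=2 prod=2 -> [6 15 1]
Step 8: demand=4,sold=1 ship[1->2]=1 ship[0->1]=2 prod=2 -> [6 16 1]
Step 9: demand=4,sold=1 ship[1->2]=1 ship[0->1]=2 prod=2 -> [6 17 1]
Step 10: demand=4,sold=1 ship[1->2]=1 ship[0->1]=2 prod=2 -> [6 18 1]
Step 11: demand=4,sold=1 ship[1->2]=1 ship[0->1]=2 prod=2 -> [6 19 1]
Step 12: demand=4,sold=1 ship[1->2]=1 ship[0->1]=2 prod=2 -> [6 20 1]
First stockout at step 3

3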